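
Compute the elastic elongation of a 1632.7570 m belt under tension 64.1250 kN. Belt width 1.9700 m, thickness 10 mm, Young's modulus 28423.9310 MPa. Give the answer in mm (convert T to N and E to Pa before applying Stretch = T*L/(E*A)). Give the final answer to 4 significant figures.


A = 1.9700 * 0.01 = 0.01970 m^2
Stretch = 64.1250*1000 * 1632.7570 / (28423.9310e6 * 0.01970) * 1000
Stretch = 187.0 mm


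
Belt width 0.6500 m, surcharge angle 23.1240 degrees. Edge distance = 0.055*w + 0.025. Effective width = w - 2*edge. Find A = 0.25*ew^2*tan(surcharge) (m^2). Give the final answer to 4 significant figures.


edge = 0.055*0.6500 + 0.025 = 0.06075 m
ew = 0.6500 - 2*0.06075 = 0.5285 m
A = 0.25 * 0.5285^2 * tan(23.1240 deg)
A = 0.02982 m^2


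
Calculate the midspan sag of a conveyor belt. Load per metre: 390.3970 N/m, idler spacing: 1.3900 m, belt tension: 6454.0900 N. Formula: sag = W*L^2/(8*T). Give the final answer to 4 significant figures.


sag = 390.3970 * 1.3900^2 / (8 * 6454.0900)
sag = 0.01461 m


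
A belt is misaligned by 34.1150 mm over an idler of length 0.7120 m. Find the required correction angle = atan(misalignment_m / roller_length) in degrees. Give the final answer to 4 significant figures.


misalign_m = 34.1150 / 1000 = 0.034115 m
angle = atan(0.034115 / 0.7120)
angle = 2.743 deg


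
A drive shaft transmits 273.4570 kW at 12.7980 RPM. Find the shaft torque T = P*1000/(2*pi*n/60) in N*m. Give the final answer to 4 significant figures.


omega = 2*pi*12.7980/60 = 1.3402 rad/s
T = 273.4570*1000 / 1.3402
T = 204000 N*m


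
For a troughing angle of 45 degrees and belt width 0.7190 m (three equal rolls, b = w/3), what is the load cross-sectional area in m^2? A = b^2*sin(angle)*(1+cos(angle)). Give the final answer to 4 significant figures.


b = 0.7190/3 = 0.239667 m
A = 0.239667^2 * sin(45 deg) * (1 + cos(45 deg))
A = 0.06934 m^2


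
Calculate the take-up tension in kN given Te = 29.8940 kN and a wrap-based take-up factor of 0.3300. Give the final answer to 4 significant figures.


T_tu = 29.8940 * 0.3300
T_tu = 9.865 kN


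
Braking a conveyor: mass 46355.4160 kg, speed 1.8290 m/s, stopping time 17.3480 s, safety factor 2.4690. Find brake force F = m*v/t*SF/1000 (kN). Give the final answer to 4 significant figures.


F = 46355.4160 * 1.8290 / 17.3480 * 2.4690 / 1000
F = 12.07 kN


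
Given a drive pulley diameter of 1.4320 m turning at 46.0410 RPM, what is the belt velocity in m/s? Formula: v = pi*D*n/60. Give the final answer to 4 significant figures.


v = pi * 1.4320 * 46.0410 / 60
v = 3.452 m/s


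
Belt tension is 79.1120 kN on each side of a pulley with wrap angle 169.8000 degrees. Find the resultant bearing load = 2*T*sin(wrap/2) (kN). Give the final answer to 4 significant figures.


F = 2 * 79.1120 * sin(169.8000/2 deg)
F = 157.6 kN


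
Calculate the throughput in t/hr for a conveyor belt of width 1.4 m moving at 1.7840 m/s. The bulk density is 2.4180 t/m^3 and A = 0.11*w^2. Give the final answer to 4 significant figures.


A = 0.11 * 1.4^2 = 0.2156 m^2
C = 0.2156 * 1.7840 * 2.4180 * 3600
C = 3348 t/hr


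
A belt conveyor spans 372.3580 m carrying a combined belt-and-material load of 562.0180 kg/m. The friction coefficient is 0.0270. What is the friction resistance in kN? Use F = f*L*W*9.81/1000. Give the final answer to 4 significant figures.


F = 0.0270 * 372.3580 * 562.0180 * 9.81 / 1000
F = 55.43 kN


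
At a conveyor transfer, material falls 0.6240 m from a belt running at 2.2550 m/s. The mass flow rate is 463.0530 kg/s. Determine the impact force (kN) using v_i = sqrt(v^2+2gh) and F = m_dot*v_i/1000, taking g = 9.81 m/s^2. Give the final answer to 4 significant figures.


v_i = sqrt(2.2550^2 + 2*9.81*0.6240) = 4.16268 m/s
F = 463.0530 * 4.16268 / 1000
F = 1.928 kN


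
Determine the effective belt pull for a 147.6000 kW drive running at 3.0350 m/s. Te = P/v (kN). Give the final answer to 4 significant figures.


Te = P / v = 147.6000 / 3.0350
Te = 48.63 kN


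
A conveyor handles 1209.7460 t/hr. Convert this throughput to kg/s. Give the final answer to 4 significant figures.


m_dot = 1209.7460 * 1000 / 3600
m_dot = 336.0 kg/s


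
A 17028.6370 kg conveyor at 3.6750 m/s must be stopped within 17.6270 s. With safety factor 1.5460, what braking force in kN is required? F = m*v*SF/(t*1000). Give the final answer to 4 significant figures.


F = 17028.6370 * 3.6750 / 17.6270 * 1.5460 / 1000
F = 5.489 kN


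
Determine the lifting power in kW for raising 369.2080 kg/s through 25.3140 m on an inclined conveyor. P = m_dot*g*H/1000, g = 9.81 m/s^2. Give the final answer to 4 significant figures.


P = 369.2080 * 9.81 * 25.3140 / 1000
P = 91.69 kW


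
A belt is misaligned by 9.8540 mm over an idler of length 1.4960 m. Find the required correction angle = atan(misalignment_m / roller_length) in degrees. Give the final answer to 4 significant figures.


misalign_m = 9.8540 / 1000 = 0.009854 m
angle = atan(0.009854 / 1.4960)
angle = 0.3774 deg


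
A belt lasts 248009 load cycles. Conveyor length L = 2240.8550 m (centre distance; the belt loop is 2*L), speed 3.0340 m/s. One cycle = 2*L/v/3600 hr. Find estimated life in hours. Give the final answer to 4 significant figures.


cycle_time = 2 * 2240.8550 / 3.0340 / 3600 = 0.410323 hr
life = 248009 * 0.410323 = 101800 hours


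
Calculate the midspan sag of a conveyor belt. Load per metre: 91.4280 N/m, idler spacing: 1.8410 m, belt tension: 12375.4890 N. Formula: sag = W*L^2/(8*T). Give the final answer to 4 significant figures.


sag = 91.4280 * 1.8410^2 / (8 * 12375.4890)
sag = 0.003130 m


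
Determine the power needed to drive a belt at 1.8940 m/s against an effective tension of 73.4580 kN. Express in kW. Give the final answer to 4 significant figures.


P = Te * v = 73.4580 * 1.8940
P = 139.1 kW


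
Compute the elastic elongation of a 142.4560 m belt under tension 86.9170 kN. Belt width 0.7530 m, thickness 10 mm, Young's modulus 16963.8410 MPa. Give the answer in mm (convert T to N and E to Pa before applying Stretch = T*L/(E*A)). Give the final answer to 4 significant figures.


A = 0.7530 * 0.01 = 0.00753 m^2
Stretch = 86.9170*1000 * 142.4560 / (16963.8410e6 * 0.00753) * 1000
Stretch = 96.93 mm


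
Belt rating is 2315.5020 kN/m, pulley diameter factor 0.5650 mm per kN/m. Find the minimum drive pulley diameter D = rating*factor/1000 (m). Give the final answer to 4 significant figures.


D = 2315.5020 * 0.5650 / 1000
D = 1.308 m


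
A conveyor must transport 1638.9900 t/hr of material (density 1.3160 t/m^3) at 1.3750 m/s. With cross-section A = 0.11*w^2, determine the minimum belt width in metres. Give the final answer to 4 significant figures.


A_req = 1638.9900 / (1.3750 * 1.3160 * 3600) = 0.251603 m^2
w = sqrt(0.251603 / 0.11)
w = 1.512 m


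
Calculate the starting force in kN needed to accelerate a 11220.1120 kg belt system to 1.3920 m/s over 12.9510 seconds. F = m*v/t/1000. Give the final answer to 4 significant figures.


F = 11220.1120 * 1.3920 / 12.9510 / 1000
F = 1.206 kN


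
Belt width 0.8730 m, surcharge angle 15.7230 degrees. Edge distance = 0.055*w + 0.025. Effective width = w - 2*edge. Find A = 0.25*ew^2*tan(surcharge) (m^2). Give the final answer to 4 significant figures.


edge = 0.055*0.8730 + 0.025 = 0.073015 m
ew = 0.8730 - 2*0.073015 = 0.72697 m
A = 0.25 * 0.72697^2 * tan(15.7230 deg)
A = 0.03719 m^2


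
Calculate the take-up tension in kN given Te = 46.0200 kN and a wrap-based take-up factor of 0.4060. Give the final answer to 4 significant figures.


T_tu = 46.0200 * 0.4060
T_tu = 18.68 kN


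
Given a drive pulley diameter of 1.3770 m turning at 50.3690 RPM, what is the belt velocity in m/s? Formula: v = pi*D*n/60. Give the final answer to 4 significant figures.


v = pi * 1.3770 * 50.3690 / 60
v = 3.632 m/s


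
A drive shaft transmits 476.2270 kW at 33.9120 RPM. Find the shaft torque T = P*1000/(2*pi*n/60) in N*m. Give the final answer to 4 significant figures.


omega = 2*pi*33.9120/60 = 3.55126 rad/s
T = 476.2270*1000 / 3.55126
T = 134100 N*m


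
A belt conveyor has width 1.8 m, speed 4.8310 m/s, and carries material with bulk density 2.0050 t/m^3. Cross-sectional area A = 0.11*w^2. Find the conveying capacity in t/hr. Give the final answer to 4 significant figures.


A = 0.11 * 1.8^2 = 0.3564 m^2
C = 0.3564 * 4.8310 * 2.0050 * 3600
C = 12430 t/hr


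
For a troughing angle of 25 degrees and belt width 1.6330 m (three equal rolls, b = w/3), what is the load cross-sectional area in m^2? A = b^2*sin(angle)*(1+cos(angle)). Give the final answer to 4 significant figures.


b = 1.6330/3 = 0.544333 m
A = 0.544333^2 * sin(25 deg) * (1 + cos(25 deg))
A = 0.2387 m^2


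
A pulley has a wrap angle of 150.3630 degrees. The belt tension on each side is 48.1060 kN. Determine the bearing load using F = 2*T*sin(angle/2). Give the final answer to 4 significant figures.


F = 2 * 48.1060 * sin(150.3630/2 deg)
F = 93.01 kN


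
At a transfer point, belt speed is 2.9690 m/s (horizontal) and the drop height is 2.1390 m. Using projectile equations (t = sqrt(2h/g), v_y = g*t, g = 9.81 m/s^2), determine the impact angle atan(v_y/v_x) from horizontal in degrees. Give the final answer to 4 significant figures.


t = sqrt(2*2.1390/9.81) = 0.660368 s
v_y = 9.81 * 0.660368 = 6.47821 m/s
angle = atan(6.47821 / 2.9690) = 65.38 deg


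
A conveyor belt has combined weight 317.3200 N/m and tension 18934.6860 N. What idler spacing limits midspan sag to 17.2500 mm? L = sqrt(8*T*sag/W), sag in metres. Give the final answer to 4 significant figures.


sag = 17.2500/1000 = 0.017250 m
L = sqrt(8 * 18934.6860 * 0.017250 / 317.3200)
L = 2.870 m


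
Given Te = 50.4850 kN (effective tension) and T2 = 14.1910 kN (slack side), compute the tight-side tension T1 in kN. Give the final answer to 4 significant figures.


T1 = Te + T2 = 50.4850 + 14.1910
T1 = 64.68 kN


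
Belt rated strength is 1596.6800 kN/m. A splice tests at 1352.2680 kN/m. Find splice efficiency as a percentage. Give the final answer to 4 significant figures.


Eff = 1352.2680 / 1596.6800 * 100
Eff = 84.69 %


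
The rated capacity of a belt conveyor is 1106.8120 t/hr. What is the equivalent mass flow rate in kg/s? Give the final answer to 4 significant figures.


m_dot = 1106.8120 * 1000 / 3600
m_dot = 307.4 kg/s


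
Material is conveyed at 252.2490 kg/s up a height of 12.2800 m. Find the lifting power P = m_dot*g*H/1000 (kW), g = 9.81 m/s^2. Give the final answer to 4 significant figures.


P = 252.2490 * 9.81 * 12.2800 / 1000
P = 30.39 kW


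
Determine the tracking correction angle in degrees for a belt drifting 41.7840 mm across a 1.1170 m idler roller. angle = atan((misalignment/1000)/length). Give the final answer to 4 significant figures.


misalign_m = 41.7840 / 1000 = 0.041784 m
angle = atan(0.041784 / 1.1170)
angle = 2.142 deg


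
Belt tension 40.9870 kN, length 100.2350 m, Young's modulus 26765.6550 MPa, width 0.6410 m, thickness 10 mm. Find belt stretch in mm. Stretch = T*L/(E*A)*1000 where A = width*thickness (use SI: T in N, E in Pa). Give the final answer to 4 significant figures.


A = 0.6410 * 0.01 = 0.00641 m^2
Stretch = 40.9870*1000 * 100.2350 / (26765.6550e6 * 0.00641) * 1000
Stretch = 23.95 mm


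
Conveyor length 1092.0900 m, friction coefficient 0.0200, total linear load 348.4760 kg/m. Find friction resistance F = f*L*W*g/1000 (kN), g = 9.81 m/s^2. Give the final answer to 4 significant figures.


F = 0.0200 * 1092.0900 * 348.4760 * 9.81 / 1000
F = 74.67 kN


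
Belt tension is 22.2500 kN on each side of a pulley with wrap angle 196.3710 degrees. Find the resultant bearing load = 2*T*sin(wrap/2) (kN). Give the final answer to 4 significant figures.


F = 2 * 22.2500 * sin(196.3710/2 deg)
F = 44.05 kN


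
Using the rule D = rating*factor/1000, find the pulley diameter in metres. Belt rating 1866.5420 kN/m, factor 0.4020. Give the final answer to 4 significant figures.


D = 1866.5420 * 0.4020 / 1000
D = 0.7503 m


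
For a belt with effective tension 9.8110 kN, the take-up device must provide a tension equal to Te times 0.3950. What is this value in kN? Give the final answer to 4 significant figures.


T_tu = 9.8110 * 0.3950
T_tu = 3.875 kN


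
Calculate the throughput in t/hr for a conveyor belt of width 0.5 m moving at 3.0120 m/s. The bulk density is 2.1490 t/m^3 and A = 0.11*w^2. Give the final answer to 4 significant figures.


A = 0.11 * 0.5^2 = 0.0275 m^2
C = 0.0275 * 3.0120 * 2.1490 * 3600
C = 640.8 t/hr


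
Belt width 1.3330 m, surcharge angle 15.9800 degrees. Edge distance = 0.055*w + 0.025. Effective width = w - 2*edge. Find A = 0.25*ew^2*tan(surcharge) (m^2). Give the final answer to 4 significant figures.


edge = 0.055*1.3330 + 0.025 = 0.098315 m
ew = 1.3330 - 2*0.098315 = 1.13637 m
A = 0.25 * 1.13637^2 * tan(15.9800 deg)
A = 0.09245 m^2


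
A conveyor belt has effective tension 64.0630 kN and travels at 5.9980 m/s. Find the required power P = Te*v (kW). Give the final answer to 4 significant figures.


P = Te * v = 64.0630 * 5.9980
P = 384.2 kW


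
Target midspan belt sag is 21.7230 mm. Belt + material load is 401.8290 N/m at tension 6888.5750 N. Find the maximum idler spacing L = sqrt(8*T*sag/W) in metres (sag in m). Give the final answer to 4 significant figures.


sag = 21.7230/1000 = 0.021723 m
L = sqrt(8 * 6888.5750 * 0.021723 / 401.8290)
L = 1.726 m


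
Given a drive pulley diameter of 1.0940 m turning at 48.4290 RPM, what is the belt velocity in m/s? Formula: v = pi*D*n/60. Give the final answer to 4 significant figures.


v = pi * 1.0940 * 48.4290 / 60
v = 2.774 m/s


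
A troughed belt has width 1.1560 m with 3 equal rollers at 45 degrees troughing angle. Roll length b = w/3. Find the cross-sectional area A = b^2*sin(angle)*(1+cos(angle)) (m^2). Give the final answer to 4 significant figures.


b = 1.1560/3 = 0.385333 m
A = 0.385333^2 * sin(45 deg) * (1 + cos(45 deg))
A = 0.1792 m^2


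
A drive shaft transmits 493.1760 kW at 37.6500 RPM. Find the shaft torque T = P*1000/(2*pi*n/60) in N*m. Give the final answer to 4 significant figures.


omega = 2*pi*37.6500/60 = 3.9427 rad/s
T = 493.1760*1000 / 3.9427
T = 125100 N*m


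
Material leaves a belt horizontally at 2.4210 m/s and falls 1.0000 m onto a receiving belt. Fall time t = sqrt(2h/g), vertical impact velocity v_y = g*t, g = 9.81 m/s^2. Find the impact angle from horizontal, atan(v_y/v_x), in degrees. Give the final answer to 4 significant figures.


t = sqrt(2*1.0000/9.81) = 0.451524 s
v_y = 9.81 * 0.451524 = 4.42945 m/s
angle = atan(4.42945 / 2.4210) = 61.34 deg


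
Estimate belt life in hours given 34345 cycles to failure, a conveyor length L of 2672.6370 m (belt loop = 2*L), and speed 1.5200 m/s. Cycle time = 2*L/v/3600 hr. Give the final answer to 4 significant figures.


cycle_time = 2 * 2672.6370 / 1.5200 / 3600 = 0.976841 hr
life = 34345 * 0.976841 = 33550 hours


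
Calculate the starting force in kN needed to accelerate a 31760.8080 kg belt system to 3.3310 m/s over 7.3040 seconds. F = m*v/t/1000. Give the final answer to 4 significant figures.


F = 31760.8080 * 3.3310 / 7.3040 / 1000
F = 14.48 kN


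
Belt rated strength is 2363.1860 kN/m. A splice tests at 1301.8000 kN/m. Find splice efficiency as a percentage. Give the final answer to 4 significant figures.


Eff = 1301.8000 / 2363.1860 * 100
Eff = 55.09 %


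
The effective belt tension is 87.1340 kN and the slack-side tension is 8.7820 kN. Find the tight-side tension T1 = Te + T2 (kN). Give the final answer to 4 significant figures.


T1 = Te + T2 = 87.1340 + 8.7820
T1 = 95.92 kN


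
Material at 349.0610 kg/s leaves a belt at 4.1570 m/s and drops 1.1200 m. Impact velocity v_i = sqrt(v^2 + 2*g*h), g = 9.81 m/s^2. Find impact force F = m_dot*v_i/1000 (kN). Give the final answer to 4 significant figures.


v_i = sqrt(4.1570^2 + 2*9.81*1.1200) = 6.26538 m/s
F = 349.0610 * 6.26538 / 1000
F = 2.187 kN


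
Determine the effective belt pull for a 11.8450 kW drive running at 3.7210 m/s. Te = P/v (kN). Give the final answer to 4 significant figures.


Te = P / v = 11.8450 / 3.7210
Te = 3.183 kN


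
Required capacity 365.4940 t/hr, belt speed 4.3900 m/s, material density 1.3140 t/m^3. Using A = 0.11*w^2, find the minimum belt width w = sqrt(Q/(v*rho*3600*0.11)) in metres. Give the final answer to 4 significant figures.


A_req = 365.4940 / (4.3900 * 1.3140 * 3600) = 0.0176002 m^2
w = sqrt(0.0176002 / 0.11)
w = 0.4000 m


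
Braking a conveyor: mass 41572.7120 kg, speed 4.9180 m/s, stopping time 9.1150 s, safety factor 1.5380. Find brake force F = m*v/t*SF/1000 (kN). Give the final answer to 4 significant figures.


F = 41572.7120 * 4.9180 / 9.1150 * 1.5380 / 1000
F = 34.50 kN


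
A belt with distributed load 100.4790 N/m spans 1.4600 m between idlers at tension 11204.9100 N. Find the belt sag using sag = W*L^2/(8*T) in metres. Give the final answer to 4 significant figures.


sag = 100.4790 * 1.4600^2 / (8 * 11204.9100)
sag = 0.002389 m


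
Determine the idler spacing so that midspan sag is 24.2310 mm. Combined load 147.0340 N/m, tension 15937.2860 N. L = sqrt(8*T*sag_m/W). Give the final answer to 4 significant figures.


sag = 24.2310/1000 = 0.024231 m
L = sqrt(8 * 15937.2860 * 0.024231 / 147.0340)
L = 4.584 m


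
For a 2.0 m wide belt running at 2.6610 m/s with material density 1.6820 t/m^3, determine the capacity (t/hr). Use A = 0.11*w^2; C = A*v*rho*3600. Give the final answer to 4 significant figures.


A = 0.11 * 2.0^2 = 0.44 m^2
C = 0.44 * 2.6610 * 1.6820 * 3600
C = 7090 t/hr


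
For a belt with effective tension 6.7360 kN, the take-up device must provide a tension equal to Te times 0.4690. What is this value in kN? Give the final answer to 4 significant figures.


T_tu = 6.7360 * 0.4690
T_tu = 3.159 kN


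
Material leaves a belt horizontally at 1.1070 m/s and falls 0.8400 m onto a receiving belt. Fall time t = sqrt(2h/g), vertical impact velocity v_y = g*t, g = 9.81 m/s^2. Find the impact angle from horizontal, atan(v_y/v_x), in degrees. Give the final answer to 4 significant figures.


t = sqrt(2*0.8400/9.81) = 0.413828 s
v_y = 9.81 * 0.413828 = 4.05965 m/s
angle = atan(4.05965 / 1.1070) = 74.75 deg


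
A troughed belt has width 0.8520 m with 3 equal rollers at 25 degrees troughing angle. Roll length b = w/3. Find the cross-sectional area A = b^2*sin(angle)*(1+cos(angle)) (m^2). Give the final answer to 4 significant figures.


b = 0.8520/3 = 0.284 m
A = 0.284^2 * sin(25 deg) * (1 + cos(25 deg))
A = 0.06498 m^2


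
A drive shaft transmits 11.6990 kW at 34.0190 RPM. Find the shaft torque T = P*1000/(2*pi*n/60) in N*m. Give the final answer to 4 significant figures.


omega = 2*pi*34.0190/60 = 3.56246 rad/s
T = 11.6990*1000 / 3.56246
T = 3284 N*m


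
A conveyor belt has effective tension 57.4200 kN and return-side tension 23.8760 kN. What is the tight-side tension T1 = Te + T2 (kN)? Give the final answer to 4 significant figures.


T1 = Te + T2 = 57.4200 + 23.8760
T1 = 81.30 kN


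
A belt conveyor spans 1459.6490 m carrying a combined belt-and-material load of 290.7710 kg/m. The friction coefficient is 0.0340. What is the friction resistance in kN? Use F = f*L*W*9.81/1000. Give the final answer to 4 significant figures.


F = 0.0340 * 1459.6490 * 290.7710 * 9.81 / 1000
F = 141.6 kN


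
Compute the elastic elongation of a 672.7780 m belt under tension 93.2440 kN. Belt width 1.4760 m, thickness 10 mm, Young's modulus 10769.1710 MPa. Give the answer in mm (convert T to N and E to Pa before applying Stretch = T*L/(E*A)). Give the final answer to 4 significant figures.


A = 1.4760 * 0.01 = 0.01476 m^2
Stretch = 93.2440*1000 * 672.7780 / (10769.1710e6 * 0.01476) * 1000
Stretch = 394.7 mm


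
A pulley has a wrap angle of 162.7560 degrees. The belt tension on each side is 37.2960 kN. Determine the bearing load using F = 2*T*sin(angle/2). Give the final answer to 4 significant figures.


F = 2 * 37.2960 * sin(162.7560/2 deg)
F = 73.75 kN


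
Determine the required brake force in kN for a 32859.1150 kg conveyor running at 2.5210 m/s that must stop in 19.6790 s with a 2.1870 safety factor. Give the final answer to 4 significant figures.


F = 32859.1150 * 2.5210 / 19.6790 * 2.1870 / 1000
F = 9.206 kN


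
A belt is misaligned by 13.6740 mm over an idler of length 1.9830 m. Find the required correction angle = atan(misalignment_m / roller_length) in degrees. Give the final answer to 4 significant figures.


misalign_m = 13.6740 / 1000 = 0.013674 m
angle = atan(0.013674 / 1.9830)
angle = 0.3951 deg


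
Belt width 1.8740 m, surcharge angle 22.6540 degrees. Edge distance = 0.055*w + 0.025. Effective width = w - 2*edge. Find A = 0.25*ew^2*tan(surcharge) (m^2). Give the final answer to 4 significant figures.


edge = 0.055*1.8740 + 0.025 = 0.12807 m
ew = 1.8740 - 2*0.12807 = 1.61786 m
A = 0.25 * 1.61786^2 * tan(22.6540 deg)
A = 0.2731 m^2


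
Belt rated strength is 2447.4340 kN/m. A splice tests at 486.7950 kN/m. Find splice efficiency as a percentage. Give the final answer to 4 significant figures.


Eff = 486.7950 / 2447.4340 * 100
Eff = 19.89 %


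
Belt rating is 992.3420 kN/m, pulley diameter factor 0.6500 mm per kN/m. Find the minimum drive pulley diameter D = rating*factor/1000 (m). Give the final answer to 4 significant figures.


D = 992.3420 * 0.6500 / 1000
D = 0.6450 m


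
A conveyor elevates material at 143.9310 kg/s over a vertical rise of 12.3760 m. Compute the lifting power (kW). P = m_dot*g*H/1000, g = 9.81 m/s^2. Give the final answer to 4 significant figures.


P = 143.9310 * 9.81 * 12.3760 / 1000
P = 17.47 kW


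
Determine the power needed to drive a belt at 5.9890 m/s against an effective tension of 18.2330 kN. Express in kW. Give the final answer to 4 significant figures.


P = Te * v = 18.2330 * 5.9890
P = 109.2 kW


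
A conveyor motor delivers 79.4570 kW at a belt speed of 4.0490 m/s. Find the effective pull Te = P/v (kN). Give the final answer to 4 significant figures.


Te = P / v = 79.4570 / 4.0490
Te = 19.62 kN


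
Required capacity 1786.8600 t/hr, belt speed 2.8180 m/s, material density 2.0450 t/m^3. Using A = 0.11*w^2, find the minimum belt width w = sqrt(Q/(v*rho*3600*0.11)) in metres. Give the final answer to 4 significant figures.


A_req = 1786.8600 / (2.8180 * 2.0450 * 3600) = 0.0861299 m^2
w = sqrt(0.0861299 / 0.11)
w = 0.8849 m


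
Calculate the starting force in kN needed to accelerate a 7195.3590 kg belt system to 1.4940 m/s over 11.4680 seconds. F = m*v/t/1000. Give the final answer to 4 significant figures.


F = 7195.3590 * 1.4940 / 11.4680 / 1000
F = 0.9374 kN


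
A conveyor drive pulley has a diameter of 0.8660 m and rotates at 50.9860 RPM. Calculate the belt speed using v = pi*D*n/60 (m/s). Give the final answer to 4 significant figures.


v = pi * 0.8660 * 50.9860 / 60
v = 2.312 m/s


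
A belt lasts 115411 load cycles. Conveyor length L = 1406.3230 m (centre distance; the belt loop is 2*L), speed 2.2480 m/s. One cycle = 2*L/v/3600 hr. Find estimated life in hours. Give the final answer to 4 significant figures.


cycle_time = 2 * 1406.3230 / 2.2480 / 3600 = 0.347549 hr
life = 115411 * 0.347549 = 40110 hours


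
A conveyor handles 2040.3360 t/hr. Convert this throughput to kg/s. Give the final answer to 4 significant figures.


m_dot = 2040.3360 * 1000 / 3600
m_dot = 566.8 kg/s


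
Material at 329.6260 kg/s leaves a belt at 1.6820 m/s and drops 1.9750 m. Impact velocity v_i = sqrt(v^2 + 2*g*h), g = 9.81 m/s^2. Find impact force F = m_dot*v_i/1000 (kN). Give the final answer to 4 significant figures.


v_i = sqrt(1.6820^2 + 2*9.81*1.9750) = 6.44815 m/s
F = 329.6260 * 6.44815 / 1000
F = 2.125 kN


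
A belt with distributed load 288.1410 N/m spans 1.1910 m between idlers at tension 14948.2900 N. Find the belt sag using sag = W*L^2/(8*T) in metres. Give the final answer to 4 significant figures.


sag = 288.1410 * 1.1910^2 / (8 * 14948.2900)
sag = 0.003418 m


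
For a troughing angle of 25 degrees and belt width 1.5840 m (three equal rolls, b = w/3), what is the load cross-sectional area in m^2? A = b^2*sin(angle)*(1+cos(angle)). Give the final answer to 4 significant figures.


b = 1.5840/3 = 0.528 m
A = 0.528^2 * sin(25 deg) * (1 + cos(25 deg))
A = 0.2246 m^2


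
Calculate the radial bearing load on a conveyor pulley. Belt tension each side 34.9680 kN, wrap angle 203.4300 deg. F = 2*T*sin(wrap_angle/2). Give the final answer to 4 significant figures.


F = 2 * 34.9680 * sin(203.4300/2 deg)
F = 68.48 kN


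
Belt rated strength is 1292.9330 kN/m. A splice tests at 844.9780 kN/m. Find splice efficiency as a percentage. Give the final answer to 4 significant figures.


Eff = 844.9780 / 1292.9330 * 100
Eff = 65.35 %


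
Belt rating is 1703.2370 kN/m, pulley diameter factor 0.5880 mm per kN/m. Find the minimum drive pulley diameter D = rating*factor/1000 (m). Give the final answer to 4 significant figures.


D = 1703.2370 * 0.5880 / 1000
D = 1.002 m


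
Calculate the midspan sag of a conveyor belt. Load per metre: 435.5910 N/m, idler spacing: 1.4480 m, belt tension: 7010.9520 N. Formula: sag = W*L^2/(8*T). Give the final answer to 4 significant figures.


sag = 435.5910 * 1.4480^2 / (8 * 7010.9520)
sag = 0.01628 m


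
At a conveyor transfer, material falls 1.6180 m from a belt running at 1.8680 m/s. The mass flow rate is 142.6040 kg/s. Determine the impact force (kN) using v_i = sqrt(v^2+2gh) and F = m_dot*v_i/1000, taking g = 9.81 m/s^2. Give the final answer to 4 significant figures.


v_i = sqrt(1.8680^2 + 2*9.81*1.6180) = 5.93587 m/s
F = 142.6040 * 5.93587 / 1000
F = 0.8465 kN


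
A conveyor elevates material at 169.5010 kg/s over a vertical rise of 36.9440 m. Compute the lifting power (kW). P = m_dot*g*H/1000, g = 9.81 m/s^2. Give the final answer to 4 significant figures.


P = 169.5010 * 9.81 * 36.9440 / 1000
P = 61.43 kW


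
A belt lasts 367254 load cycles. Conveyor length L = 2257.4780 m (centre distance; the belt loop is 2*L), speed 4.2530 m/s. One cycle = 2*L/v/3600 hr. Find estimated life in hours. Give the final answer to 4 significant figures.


cycle_time = 2 * 2257.4780 / 4.2530 / 3600 = 0.294887 hr
life = 367254 * 0.294887 = 108300 hours


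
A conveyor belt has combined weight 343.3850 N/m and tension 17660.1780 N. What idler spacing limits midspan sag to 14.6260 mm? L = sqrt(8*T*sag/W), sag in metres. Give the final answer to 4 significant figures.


sag = 14.6260/1000 = 0.014626 m
L = sqrt(8 * 17660.1780 * 0.014626 / 343.3850)
L = 2.453 m


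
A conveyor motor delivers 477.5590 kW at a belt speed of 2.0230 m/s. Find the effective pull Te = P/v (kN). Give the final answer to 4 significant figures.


Te = P / v = 477.5590 / 2.0230
Te = 236.1 kN


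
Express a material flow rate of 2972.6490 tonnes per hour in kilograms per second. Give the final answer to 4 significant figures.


m_dot = 2972.6490 * 1000 / 3600
m_dot = 825.7 kg/s


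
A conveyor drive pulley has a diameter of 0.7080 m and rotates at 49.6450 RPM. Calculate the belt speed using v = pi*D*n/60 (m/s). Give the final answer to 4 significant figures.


v = pi * 0.7080 * 49.6450 / 60
v = 1.840 m/s


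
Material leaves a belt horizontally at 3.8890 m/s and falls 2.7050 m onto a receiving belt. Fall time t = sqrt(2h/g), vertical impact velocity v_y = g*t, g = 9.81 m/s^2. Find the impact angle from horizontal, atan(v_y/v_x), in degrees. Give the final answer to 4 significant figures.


t = sqrt(2*2.7050/9.81) = 0.742616 s
v_y = 9.81 * 0.742616 = 7.28506 m/s
angle = atan(7.28506 / 3.8890) = 61.91 deg


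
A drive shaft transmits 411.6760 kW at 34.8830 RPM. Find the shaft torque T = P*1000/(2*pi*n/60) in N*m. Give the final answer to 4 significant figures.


omega = 2*pi*34.8830/60 = 3.65294 rad/s
T = 411.6760*1000 / 3.65294
T = 112700 N*m


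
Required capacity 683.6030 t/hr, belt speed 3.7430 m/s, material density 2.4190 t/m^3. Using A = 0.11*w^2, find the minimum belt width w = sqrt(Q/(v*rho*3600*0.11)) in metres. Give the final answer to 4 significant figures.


A_req = 683.6030 / (3.7430 * 2.4190 * 3600) = 0.0209723 m^2
w = sqrt(0.0209723 / 0.11)
w = 0.4366 m


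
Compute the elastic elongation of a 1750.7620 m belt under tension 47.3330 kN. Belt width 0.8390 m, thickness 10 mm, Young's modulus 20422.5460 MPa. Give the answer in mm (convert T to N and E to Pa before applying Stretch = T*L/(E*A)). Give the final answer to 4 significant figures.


A = 0.8390 * 0.01 = 0.00839 m^2
Stretch = 47.3330*1000 * 1750.7620 / (20422.5460e6 * 0.00839) * 1000
Stretch = 483.6 mm


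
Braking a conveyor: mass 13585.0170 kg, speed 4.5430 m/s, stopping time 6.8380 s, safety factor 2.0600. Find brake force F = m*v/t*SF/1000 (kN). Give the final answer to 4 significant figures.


F = 13585.0170 * 4.5430 / 6.8380 * 2.0600 / 1000
F = 18.59 kN


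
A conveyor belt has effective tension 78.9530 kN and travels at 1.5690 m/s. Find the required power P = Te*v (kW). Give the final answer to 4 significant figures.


P = Te * v = 78.9530 * 1.5690
P = 123.9 kW


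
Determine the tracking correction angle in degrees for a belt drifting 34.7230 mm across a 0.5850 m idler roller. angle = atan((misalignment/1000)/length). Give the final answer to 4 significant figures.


misalign_m = 34.7230 / 1000 = 0.034723 m
angle = atan(0.034723 / 0.5850)
angle = 3.397 deg


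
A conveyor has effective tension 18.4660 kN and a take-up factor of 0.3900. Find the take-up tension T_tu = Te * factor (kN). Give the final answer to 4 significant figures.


T_tu = 18.4660 * 0.3900
T_tu = 7.202 kN


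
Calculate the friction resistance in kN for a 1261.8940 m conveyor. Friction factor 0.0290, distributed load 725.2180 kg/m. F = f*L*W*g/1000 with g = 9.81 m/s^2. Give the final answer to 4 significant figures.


F = 0.0290 * 1261.8940 * 725.2180 * 9.81 / 1000
F = 260.4 kN


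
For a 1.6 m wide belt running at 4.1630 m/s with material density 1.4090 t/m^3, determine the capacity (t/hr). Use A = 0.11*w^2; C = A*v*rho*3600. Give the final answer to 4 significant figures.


A = 0.11 * 1.6^2 = 0.2816 m^2
C = 0.2816 * 4.1630 * 1.4090 * 3600
C = 5946 t/hr


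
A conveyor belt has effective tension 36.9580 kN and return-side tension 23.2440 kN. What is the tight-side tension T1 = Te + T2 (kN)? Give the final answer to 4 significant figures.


T1 = Te + T2 = 36.9580 + 23.2440
T1 = 60.20 kN


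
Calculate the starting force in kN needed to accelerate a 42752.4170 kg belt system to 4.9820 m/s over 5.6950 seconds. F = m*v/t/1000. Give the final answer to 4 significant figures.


F = 42752.4170 * 4.9820 / 5.6950 / 1000
F = 37.40 kN


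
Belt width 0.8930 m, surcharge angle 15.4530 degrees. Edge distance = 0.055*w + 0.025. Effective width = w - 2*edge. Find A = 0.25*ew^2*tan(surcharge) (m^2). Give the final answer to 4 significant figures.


edge = 0.055*0.8930 + 0.025 = 0.074115 m
ew = 0.8930 - 2*0.074115 = 0.74477 m
A = 0.25 * 0.74477^2 * tan(15.4530 deg)
A = 0.03833 m^2


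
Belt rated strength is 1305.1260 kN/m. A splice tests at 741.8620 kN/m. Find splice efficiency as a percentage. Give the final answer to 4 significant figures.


Eff = 741.8620 / 1305.1260 * 100
Eff = 56.84 %


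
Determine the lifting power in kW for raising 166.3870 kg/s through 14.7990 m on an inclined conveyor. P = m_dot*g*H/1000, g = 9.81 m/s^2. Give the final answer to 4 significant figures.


P = 166.3870 * 9.81 * 14.7990 / 1000
P = 24.16 kW


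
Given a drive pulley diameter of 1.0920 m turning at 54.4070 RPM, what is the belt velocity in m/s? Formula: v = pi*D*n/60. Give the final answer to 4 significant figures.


v = pi * 1.0920 * 54.4070 / 60
v = 3.111 m/s


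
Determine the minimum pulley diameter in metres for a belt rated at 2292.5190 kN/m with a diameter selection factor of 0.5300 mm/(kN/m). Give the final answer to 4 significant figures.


D = 2292.5190 * 0.5300 / 1000
D = 1.215 m


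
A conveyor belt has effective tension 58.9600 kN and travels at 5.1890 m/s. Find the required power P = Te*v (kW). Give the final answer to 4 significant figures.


P = Te * v = 58.9600 * 5.1890
P = 305.9 kW


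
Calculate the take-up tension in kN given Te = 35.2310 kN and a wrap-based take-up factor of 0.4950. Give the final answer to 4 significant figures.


T_tu = 35.2310 * 0.4950
T_tu = 17.44 kN


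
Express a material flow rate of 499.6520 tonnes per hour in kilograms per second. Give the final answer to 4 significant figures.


m_dot = 499.6520 * 1000 / 3600
m_dot = 138.8 kg/s


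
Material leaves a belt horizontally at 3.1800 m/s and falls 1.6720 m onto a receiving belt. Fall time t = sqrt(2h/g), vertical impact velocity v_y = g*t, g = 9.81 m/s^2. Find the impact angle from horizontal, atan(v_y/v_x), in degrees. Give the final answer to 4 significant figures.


t = sqrt(2*1.6720/9.81) = 0.583846 s
v_y = 9.81 * 0.583846 = 5.72753 m/s
angle = atan(5.72753 / 3.1800) = 60.96 deg


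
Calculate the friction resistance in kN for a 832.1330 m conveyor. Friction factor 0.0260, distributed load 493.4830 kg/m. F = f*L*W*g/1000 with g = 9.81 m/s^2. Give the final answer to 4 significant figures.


F = 0.0260 * 832.1330 * 493.4830 * 9.81 / 1000
F = 104.7 kN


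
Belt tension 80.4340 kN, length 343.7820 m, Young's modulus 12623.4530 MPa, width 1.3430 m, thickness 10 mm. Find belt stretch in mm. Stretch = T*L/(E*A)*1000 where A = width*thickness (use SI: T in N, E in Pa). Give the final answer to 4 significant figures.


A = 1.3430 * 0.01 = 0.01343 m^2
Stretch = 80.4340*1000 * 343.7820 / (12623.4530e6 * 0.01343) * 1000
Stretch = 163.1 mm


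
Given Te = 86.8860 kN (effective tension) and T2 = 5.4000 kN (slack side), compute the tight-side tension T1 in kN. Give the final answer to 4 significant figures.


T1 = Te + T2 = 86.8860 + 5.4000
T1 = 92.29 kN


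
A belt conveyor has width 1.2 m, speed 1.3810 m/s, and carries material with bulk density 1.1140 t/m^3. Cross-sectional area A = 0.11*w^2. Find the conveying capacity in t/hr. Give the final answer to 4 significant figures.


A = 0.11 * 1.2^2 = 0.1584 m^2
C = 0.1584 * 1.3810 * 1.1140 * 3600
C = 877.3 t/hr


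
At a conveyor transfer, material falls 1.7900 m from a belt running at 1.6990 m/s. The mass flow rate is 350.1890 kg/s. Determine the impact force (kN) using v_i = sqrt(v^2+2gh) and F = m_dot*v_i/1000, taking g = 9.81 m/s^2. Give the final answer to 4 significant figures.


v_i = sqrt(1.6990^2 + 2*9.81*1.7900) = 6.16493 m/s
F = 350.1890 * 6.16493 / 1000
F = 2.159 kN


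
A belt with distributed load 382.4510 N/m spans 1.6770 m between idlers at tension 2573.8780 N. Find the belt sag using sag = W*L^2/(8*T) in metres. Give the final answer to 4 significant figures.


sag = 382.4510 * 1.6770^2 / (8 * 2573.8780)
sag = 0.05224 m


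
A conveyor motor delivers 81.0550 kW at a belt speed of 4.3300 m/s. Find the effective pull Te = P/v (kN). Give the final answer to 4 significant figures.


Te = P / v = 81.0550 / 4.3300
Te = 18.72 kN


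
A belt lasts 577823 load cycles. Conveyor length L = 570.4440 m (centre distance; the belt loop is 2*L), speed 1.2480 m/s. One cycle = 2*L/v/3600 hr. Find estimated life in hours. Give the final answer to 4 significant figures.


cycle_time = 2 * 570.4440 / 1.2480 / 3600 = 0.253937 hr
life = 577823 * 0.253937 = 146700 hours


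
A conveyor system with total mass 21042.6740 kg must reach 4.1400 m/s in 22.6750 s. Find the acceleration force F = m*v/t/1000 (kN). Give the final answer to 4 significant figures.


F = 21042.6740 * 4.1400 / 22.6750 / 1000
F = 3.842 kN


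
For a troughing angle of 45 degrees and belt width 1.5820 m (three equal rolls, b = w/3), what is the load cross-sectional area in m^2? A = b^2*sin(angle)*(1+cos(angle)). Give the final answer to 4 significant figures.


b = 1.5820/3 = 0.527333 m
A = 0.527333^2 * sin(45 deg) * (1 + cos(45 deg))
A = 0.3357 m^2


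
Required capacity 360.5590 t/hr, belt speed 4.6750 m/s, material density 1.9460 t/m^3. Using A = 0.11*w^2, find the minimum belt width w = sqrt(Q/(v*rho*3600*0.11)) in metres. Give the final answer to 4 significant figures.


A_req = 360.5590 / (4.6750 * 1.9460 * 3600) = 0.011009 m^2
w = sqrt(0.011009 / 0.11)
w = 0.3164 m


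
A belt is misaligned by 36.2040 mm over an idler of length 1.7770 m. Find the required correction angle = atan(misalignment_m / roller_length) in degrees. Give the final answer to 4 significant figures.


misalign_m = 36.2040 / 1000 = 0.036204 m
angle = atan(0.036204 / 1.7770)
angle = 1.167 deg


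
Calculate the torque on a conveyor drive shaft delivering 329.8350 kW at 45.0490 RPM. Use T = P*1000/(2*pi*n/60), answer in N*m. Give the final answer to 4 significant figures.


omega = 2*pi*45.0490/60 = 4.71752 rad/s
T = 329.8350*1000 / 4.71752
T = 69920 N*m


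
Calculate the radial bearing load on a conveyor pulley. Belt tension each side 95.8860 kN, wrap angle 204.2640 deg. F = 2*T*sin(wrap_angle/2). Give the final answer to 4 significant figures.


F = 2 * 95.8860 * sin(204.2640/2 deg)
F = 187.5 kN


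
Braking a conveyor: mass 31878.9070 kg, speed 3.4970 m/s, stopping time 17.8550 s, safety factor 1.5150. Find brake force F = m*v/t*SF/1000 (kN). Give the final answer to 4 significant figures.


F = 31878.9070 * 3.4970 / 17.8550 * 1.5150 / 1000
F = 9.459 kN


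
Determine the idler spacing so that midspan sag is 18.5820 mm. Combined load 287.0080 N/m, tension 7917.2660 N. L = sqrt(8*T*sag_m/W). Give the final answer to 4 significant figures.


sag = 18.5820/1000 = 0.018582 m
L = sqrt(8 * 7917.2660 * 0.018582 / 287.0080)
L = 2.025 m


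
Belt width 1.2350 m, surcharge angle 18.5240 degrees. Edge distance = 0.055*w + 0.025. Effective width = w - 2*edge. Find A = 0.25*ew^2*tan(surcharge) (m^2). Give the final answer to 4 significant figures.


edge = 0.055*1.2350 + 0.025 = 0.092925 m
ew = 1.2350 - 2*0.092925 = 1.04915 m
A = 0.25 * 1.04915^2 * tan(18.5240 deg)
A = 0.09220 m^2


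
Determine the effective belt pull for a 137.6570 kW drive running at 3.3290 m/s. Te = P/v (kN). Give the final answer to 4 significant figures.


Te = P / v = 137.6570 / 3.3290
Te = 41.35 kN


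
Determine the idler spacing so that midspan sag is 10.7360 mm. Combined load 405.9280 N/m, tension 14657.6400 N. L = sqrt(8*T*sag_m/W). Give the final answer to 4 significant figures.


sag = 10.7360/1000 = 0.010736 m
L = sqrt(8 * 14657.6400 * 0.010736 / 405.9280)
L = 1.761 m


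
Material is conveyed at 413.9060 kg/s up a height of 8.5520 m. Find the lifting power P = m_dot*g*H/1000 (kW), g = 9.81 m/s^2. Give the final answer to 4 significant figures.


P = 413.9060 * 9.81 * 8.5520 / 1000
P = 34.72 kW


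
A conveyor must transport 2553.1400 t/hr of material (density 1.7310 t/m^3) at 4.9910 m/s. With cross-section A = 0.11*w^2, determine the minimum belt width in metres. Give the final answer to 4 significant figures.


A_req = 2553.1400 / (4.9910 * 1.7310 * 3600) = 0.0820895 m^2
w = sqrt(0.0820895 / 0.11)
w = 0.8639 m


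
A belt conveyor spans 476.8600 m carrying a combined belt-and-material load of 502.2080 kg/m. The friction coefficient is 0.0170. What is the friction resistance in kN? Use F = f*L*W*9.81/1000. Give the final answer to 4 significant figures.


F = 0.0170 * 476.8600 * 502.2080 * 9.81 / 1000
F = 39.94 kN


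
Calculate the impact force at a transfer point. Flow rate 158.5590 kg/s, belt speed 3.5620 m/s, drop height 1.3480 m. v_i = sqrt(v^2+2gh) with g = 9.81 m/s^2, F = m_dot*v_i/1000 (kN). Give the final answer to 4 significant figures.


v_i = sqrt(3.5620^2 + 2*9.81*1.3480) = 6.25585 m/s
F = 158.5590 * 6.25585 / 1000
F = 0.9919 kN
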